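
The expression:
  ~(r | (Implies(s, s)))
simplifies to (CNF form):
False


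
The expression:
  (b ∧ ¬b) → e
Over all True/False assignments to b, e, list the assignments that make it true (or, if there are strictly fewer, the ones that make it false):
is always true.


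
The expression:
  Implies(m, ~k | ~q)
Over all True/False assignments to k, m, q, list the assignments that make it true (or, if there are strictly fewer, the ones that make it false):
is false only for:
  k=True, m=True, q=True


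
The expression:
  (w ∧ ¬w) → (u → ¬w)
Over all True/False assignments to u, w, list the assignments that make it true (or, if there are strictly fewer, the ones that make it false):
is always true.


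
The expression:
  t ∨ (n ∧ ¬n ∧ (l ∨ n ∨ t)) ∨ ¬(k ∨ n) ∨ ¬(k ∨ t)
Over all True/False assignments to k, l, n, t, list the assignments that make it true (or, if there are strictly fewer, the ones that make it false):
is false only for:
  k=True, l=False, n=False, t=False;
  k=True, l=False, n=True, t=False;
  k=True, l=True, n=False, t=False;
  k=True, l=True, n=True, t=False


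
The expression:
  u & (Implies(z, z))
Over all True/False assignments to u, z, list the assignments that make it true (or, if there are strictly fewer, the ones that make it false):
is true only for:
  u=True, z=False;
  u=True, z=True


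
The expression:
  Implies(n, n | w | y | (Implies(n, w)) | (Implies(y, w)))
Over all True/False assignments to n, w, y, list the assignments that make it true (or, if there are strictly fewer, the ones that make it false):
is always true.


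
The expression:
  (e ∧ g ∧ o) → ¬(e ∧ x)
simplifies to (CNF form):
¬e ∨ ¬g ∨ ¬o ∨ ¬x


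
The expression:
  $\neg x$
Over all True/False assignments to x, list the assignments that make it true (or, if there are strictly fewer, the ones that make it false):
is true only for:
  x=False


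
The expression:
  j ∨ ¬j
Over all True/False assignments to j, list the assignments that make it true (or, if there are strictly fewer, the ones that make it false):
is always true.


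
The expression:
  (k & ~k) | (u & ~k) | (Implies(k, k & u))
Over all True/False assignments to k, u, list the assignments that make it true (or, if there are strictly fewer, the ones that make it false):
is false only for:
  k=True, u=False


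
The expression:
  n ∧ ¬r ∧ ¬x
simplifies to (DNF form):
n ∧ ¬r ∧ ¬x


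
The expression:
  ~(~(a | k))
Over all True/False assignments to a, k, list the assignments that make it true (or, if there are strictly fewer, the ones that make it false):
is false only for:
  a=False, k=False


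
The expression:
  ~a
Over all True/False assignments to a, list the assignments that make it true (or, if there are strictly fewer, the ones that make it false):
is true only for:
  a=False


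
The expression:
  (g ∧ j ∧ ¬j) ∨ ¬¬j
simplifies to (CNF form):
j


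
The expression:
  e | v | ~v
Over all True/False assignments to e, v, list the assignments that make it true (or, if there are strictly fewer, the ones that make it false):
is always true.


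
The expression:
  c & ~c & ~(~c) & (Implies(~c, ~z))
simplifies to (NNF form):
False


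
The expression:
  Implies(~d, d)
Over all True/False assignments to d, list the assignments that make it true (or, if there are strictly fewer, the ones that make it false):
is true only for:
  d=True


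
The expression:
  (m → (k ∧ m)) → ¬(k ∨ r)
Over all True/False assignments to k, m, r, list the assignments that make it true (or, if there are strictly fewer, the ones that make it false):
is true only for:
  k=False, m=False, r=False;
  k=False, m=True, r=False;
  k=False, m=True, r=True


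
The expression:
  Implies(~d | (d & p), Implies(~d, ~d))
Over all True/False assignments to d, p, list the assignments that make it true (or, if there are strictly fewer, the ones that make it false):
is always true.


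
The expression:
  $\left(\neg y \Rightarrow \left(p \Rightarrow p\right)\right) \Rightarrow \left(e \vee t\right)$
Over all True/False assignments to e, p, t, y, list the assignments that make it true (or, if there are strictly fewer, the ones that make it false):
is false only for:
  e=False, p=False, t=False, y=False;
  e=False, p=False, t=False, y=True;
  e=False, p=True, t=False, y=False;
  e=False, p=True, t=False, y=True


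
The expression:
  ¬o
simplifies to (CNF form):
¬o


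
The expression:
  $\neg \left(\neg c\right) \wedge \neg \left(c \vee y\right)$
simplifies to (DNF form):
$\text{False}$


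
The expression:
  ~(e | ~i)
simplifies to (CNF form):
i & ~e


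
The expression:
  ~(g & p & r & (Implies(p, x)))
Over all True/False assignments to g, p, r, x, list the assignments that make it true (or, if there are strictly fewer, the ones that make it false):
is false only for:
  g=True, p=True, r=True, x=True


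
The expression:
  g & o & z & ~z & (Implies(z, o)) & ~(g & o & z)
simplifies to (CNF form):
False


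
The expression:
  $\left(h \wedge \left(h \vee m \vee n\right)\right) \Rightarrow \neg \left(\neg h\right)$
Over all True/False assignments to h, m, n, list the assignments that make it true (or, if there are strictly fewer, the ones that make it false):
is always true.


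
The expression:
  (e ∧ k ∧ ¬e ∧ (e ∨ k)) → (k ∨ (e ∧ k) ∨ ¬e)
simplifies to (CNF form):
True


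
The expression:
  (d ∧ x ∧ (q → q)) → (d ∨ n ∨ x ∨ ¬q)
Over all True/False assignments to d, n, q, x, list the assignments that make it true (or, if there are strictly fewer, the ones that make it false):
is always true.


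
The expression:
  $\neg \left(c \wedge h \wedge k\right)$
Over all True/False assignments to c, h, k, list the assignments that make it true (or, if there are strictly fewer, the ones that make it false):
is false only for:
  c=True, h=True, k=True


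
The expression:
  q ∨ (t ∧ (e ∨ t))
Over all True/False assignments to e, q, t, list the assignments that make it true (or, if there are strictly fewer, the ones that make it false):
is false only for:
  e=False, q=False, t=False;
  e=True, q=False, t=False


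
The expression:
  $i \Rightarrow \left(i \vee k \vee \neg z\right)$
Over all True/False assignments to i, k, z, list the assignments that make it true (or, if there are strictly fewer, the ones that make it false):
is always true.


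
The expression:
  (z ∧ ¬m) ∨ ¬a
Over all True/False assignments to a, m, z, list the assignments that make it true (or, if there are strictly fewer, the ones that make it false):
is false only for:
  a=True, m=False, z=False;
  a=True, m=True, z=False;
  a=True, m=True, z=True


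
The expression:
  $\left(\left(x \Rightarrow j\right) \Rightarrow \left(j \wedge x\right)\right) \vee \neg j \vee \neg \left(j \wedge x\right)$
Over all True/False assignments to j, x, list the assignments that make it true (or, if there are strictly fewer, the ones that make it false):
is always true.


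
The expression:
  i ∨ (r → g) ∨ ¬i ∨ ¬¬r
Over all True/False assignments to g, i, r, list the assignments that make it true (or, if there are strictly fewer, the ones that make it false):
is always true.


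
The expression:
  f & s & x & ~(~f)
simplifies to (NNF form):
f & s & x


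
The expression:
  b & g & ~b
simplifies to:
False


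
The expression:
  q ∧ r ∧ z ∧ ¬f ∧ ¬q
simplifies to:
False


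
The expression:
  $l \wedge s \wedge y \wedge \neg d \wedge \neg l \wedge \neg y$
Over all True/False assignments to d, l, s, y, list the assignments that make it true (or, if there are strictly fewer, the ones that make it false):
is never true.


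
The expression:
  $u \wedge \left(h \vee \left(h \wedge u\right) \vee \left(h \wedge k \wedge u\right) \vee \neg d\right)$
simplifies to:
$u \wedge \left(h \vee \neg d\right)$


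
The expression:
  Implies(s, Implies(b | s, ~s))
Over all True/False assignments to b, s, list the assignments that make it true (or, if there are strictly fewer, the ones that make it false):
is true only for:
  b=False, s=False;
  b=True, s=False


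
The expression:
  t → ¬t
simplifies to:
¬t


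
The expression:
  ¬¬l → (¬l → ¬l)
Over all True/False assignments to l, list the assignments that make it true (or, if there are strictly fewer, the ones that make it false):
is always true.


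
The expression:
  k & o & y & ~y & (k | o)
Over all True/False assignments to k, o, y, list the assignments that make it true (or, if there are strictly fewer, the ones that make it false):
is never true.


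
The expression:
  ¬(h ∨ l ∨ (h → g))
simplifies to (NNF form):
False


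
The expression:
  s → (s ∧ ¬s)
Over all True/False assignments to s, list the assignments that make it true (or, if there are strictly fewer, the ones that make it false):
is true only for:
  s=False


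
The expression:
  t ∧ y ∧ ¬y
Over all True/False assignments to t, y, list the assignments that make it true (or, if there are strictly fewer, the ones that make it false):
is never true.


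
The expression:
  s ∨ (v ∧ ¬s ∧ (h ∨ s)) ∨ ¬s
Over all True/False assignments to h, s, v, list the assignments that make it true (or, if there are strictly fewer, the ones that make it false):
is always true.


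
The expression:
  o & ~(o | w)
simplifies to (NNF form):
False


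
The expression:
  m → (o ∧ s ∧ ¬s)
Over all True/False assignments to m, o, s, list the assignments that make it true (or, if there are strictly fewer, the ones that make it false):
is true only for:
  m=False, o=False, s=False;
  m=False, o=False, s=True;
  m=False, o=True, s=False;
  m=False, o=True, s=True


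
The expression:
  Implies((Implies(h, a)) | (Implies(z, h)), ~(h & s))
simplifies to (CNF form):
~h | ~s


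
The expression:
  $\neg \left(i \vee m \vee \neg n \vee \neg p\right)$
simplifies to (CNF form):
$n \wedge p \wedge \neg i \wedge \neg m$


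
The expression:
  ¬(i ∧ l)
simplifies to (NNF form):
¬i ∨ ¬l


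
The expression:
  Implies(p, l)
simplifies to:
l | ~p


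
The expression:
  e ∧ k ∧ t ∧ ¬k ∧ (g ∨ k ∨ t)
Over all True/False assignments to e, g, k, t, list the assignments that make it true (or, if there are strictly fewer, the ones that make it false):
is never true.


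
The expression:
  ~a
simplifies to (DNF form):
~a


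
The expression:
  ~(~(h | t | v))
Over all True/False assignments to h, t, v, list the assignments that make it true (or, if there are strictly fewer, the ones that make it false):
is false only for:
  h=False, t=False, v=False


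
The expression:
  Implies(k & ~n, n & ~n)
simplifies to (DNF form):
n | ~k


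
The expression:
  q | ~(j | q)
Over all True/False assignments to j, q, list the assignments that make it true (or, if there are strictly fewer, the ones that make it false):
is false only for:
  j=True, q=False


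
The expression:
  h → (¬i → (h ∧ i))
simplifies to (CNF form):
i ∨ ¬h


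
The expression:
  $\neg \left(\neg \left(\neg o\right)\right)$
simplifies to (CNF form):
$\neg o$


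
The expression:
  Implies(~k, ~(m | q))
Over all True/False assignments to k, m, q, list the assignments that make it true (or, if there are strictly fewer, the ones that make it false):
is false only for:
  k=False, m=False, q=True;
  k=False, m=True, q=False;
  k=False, m=True, q=True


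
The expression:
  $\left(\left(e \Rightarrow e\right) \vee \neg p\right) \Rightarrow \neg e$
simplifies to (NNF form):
$\neg e$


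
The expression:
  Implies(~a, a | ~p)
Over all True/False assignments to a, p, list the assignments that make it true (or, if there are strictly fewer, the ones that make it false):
is false only for:
  a=False, p=True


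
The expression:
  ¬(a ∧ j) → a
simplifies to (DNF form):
a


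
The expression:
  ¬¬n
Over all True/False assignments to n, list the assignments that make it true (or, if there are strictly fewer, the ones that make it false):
is true only for:
  n=True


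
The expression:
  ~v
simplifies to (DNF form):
~v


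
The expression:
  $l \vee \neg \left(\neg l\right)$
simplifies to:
$l$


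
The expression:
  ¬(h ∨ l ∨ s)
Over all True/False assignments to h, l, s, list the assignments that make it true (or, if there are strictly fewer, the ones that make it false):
is true only for:
  h=False, l=False, s=False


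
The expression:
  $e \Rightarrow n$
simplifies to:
$n \vee \neg e$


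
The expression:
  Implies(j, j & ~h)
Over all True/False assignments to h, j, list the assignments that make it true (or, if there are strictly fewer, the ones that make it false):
is false only for:
  h=True, j=True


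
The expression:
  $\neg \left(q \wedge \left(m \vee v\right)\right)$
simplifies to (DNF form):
$\left(\neg m \wedge \neg v\right) \vee \neg q$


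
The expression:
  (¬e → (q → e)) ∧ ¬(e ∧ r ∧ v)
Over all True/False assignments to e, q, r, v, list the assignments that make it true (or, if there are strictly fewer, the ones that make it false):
is false only for:
  e=False, q=True, r=False, v=False;
  e=False, q=True, r=False, v=True;
  e=False, q=True, r=True, v=False;
  e=False, q=True, r=True, v=True;
  e=True, q=False, r=True, v=True;
  e=True, q=True, r=True, v=True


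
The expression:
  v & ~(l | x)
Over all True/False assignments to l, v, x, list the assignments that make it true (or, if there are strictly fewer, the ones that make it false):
is true only for:
  l=False, v=True, x=False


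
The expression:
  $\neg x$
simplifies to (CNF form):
$\neg x$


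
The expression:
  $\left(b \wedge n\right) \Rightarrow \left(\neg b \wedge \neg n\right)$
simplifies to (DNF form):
$\neg b \vee \neg n$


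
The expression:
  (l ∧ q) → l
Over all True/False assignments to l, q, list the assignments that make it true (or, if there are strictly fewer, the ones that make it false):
is always true.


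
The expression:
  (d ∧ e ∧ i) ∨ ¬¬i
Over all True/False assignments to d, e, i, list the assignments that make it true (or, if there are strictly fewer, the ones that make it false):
is true only for:
  d=False, e=False, i=True;
  d=False, e=True, i=True;
  d=True, e=False, i=True;
  d=True, e=True, i=True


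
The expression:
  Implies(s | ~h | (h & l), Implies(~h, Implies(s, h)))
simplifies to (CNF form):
h | ~s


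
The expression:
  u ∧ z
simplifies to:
u ∧ z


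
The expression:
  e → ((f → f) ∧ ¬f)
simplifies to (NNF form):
¬e ∨ ¬f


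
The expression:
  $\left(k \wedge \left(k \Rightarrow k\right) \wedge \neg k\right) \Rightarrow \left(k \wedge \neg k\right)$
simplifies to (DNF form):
$\text{True}$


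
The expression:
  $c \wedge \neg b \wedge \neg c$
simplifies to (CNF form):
$\text{False}$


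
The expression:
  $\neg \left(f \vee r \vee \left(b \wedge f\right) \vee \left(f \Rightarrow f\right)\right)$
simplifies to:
$\text{False}$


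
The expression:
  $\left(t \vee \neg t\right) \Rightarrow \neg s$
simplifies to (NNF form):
$\neg s$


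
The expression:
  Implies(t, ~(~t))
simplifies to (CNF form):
True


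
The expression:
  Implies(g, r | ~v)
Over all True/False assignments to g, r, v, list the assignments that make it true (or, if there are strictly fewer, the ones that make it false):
is false only for:
  g=True, r=False, v=True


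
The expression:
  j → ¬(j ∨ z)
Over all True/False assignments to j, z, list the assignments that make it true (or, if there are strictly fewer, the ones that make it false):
is true only for:
  j=False, z=False;
  j=False, z=True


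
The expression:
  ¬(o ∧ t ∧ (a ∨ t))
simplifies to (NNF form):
¬o ∨ ¬t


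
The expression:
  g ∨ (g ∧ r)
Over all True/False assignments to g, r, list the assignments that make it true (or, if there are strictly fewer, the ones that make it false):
is true only for:
  g=True, r=False;
  g=True, r=True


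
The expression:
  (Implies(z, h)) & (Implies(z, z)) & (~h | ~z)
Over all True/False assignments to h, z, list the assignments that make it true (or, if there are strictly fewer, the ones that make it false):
is true only for:
  h=False, z=False;
  h=True, z=False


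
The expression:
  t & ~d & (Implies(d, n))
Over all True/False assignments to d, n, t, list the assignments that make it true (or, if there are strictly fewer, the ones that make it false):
is true only for:
  d=False, n=False, t=True;
  d=False, n=True, t=True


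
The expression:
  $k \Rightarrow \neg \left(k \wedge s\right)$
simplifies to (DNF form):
$\neg k \vee \neg s$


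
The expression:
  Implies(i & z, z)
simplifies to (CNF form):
True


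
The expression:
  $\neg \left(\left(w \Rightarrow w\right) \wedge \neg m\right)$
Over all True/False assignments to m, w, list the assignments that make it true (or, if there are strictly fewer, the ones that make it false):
is true only for:
  m=True, w=False;
  m=True, w=True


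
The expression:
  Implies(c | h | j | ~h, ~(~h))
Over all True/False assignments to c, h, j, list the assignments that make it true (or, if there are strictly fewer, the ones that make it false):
is true only for:
  c=False, h=True, j=False;
  c=False, h=True, j=True;
  c=True, h=True, j=False;
  c=True, h=True, j=True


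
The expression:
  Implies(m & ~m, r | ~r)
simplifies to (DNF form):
True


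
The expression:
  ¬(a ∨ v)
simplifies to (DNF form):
¬a ∧ ¬v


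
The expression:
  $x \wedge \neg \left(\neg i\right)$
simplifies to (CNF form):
$i \wedge x$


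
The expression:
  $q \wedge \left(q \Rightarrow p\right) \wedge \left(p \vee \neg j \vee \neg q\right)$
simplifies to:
$p \wedge q$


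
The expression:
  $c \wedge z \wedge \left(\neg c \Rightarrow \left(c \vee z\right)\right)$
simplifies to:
$c \wedge z$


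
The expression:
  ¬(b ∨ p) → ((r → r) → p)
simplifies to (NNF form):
b ∨ p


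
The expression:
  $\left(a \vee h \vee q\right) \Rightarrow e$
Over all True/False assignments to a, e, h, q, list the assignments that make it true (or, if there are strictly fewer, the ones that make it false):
is false only for:
  a=False, e=False, h=False, q=True;
  a=False, e=False, h=True, q=False;
  a=False, e=False, h=True, q=True;
  a=True, e=False, h=False, q=False;
  a=True, e=False, h=False, q=True;
  a=True, e=False, h=True, q=False;
  a=True, e=False, h=True, q=True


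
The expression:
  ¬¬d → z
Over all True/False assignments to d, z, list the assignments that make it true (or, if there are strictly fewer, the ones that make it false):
is false only for:
  d=True, z=False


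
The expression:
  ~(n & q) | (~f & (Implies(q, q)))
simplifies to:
~f | ~n | ~q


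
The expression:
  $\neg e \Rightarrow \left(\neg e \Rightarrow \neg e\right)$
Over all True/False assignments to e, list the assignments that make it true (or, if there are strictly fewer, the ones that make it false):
is always true.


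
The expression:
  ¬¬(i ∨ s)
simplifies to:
i ∨ s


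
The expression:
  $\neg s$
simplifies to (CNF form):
$\neg s$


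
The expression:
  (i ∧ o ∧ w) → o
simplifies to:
True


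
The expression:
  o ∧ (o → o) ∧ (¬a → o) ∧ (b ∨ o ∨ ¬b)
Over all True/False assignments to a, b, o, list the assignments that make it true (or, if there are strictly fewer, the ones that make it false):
is true only for:
  a=False, b=False, o=True;
  a=False, b=True, o=True;
  a=True, b=False, o=True;
  a=True, b=True, o=True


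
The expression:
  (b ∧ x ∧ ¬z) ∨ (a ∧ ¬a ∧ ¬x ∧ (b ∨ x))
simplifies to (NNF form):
b ∧ x ∧ ¬z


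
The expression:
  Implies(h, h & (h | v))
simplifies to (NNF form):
True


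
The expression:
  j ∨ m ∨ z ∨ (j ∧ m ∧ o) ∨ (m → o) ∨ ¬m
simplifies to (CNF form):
True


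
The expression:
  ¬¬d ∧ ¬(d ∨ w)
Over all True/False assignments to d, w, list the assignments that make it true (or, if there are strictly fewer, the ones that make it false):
is never true.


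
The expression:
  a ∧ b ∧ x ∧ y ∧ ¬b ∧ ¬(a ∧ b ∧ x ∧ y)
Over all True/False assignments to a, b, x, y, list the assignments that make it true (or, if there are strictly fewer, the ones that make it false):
is never true.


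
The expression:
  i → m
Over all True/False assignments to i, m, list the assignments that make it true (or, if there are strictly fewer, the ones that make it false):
is false only for:
  i=True, m=False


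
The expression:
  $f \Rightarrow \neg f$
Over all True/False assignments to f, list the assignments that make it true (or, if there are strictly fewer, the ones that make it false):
is true only for:
  f=False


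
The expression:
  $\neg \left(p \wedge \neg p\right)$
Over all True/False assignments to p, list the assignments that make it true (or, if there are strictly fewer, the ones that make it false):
is always true.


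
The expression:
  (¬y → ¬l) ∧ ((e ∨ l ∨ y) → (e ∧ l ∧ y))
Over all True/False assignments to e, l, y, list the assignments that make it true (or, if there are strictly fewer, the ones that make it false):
is true only for:
  e=False, l=False, y=False;
  e=True, l=True, y=True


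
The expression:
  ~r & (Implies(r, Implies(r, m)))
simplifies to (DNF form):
~r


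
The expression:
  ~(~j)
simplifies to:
j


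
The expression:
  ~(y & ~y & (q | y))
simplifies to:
True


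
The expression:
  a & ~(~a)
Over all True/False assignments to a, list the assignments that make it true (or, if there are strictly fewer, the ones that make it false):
is true only for:
  a=True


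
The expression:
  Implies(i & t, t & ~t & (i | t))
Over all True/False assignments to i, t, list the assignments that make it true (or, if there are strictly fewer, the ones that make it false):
is false only for:
  i=True, t=True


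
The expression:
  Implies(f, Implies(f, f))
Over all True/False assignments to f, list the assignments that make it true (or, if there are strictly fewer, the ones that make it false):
is always true.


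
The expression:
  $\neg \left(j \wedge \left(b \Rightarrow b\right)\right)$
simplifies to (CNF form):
$\neg j$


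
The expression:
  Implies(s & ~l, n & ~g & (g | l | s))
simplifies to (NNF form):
l | ~s | (n & ~g)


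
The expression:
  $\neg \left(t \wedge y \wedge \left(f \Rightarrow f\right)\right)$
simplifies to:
$\neg t \vee \neg y$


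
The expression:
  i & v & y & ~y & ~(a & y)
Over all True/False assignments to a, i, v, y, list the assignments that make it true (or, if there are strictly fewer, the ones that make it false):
is never true.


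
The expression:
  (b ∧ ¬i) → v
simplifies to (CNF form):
i ∨ v ∨ ¬b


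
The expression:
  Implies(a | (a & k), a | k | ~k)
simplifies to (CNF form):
True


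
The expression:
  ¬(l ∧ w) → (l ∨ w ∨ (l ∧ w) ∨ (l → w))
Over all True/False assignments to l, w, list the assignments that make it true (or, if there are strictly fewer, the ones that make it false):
is always true.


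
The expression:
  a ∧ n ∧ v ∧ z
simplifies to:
a ∧ n ∧ v ∧ z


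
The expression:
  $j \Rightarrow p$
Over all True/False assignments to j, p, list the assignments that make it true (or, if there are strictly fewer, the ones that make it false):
is false only for:
  j=True, p=False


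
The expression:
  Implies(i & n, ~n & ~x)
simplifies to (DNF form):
~i | ~n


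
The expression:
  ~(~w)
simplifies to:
w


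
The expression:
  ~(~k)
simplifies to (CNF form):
k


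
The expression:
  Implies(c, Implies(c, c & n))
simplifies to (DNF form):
n | ~c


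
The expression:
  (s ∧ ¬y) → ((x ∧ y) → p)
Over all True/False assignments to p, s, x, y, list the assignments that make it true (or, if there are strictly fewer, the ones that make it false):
is always true.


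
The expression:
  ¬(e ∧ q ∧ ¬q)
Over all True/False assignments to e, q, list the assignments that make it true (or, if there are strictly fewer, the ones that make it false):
is always true.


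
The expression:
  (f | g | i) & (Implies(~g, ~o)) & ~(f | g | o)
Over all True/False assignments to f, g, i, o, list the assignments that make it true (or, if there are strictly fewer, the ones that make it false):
is true only for:
  f=False, g=False, i=True, o=False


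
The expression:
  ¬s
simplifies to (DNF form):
¬s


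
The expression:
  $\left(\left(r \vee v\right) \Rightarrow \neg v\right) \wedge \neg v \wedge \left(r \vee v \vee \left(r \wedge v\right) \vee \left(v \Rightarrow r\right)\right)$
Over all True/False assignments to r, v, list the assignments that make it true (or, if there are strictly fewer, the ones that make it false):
is true only for:
  r=False, v=False;
  r=True, v=False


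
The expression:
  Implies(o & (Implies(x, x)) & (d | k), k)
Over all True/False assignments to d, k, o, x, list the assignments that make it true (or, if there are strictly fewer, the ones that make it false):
is false only for:
  d=True, k=False, o=True, x=False;
  d=True, k=False, o=True, x=True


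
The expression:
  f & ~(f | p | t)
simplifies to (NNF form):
False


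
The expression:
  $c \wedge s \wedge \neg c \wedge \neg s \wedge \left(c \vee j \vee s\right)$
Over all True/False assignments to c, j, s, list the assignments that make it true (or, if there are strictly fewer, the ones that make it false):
is never true.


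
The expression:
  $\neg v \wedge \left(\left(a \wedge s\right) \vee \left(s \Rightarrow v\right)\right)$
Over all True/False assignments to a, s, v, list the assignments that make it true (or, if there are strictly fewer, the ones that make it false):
is true only for:
  a=False, s=False, v=False;
  a=True, s=False, v=False;
  a=True, s=True, v=False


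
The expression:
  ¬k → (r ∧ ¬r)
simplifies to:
k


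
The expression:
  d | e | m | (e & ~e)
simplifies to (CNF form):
d | e | m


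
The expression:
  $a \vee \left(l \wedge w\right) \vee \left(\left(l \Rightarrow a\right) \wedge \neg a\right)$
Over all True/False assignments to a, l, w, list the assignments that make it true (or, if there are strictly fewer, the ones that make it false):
is false only for:
  a=False, l=True, w=False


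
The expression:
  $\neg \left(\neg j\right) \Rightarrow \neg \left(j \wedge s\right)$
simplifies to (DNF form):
$\neg j \vee \neg s$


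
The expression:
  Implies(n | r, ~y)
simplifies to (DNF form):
~y | (~n & ~r)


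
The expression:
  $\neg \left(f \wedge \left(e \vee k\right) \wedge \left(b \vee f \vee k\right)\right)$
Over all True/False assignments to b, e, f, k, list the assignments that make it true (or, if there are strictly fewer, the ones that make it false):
is false only for:
  b=False, e=False, f=True, k=True;
  b=False, e=True, f=True, k=False;
  b=False, e=True, f=True, k=True;
  b=True, e=False, f=True, k=True;
  b=True, e=True, f=True, k=False;
  b=True, e=True, f=True, k=True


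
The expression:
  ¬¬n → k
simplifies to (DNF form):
k ∨ ¬n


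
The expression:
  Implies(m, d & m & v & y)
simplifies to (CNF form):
(d | ~m) & (v | ~m) & (y | ~m)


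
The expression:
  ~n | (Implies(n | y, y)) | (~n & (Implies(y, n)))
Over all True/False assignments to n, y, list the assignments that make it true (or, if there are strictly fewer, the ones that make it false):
is false only for:
  n=True, y=False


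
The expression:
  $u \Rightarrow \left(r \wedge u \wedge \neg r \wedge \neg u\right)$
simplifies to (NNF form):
$\neg u$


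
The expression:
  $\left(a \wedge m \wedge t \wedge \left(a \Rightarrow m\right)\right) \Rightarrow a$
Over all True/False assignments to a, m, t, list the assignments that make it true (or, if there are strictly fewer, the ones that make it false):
is always true.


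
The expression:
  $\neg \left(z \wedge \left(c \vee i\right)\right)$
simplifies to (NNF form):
$\left(\neg c \wedge \neg i\right) \vee \neg z$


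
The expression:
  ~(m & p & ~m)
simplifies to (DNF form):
True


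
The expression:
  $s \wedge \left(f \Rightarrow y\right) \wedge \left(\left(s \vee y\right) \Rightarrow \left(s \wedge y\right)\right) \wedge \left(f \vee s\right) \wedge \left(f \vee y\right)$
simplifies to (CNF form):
$s \wedge y$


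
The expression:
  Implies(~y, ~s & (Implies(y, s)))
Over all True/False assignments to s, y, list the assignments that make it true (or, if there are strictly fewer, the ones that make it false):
is false only for:
  s=True, y=False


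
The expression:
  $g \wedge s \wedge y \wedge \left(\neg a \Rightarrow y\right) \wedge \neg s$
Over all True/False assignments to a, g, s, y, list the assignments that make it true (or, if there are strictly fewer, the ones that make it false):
is never true.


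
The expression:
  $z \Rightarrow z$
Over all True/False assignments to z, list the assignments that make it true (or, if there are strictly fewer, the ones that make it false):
is always true.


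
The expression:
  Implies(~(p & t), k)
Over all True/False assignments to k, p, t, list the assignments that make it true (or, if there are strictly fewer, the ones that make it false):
is false only for:
  k=False, p=False, t=False;
  k=False, p=False, t=True;
  k=False, p=True, t=False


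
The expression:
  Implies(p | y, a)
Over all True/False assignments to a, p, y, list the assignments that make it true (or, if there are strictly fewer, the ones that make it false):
is false only for:
  a=False, p=False, y=True;
  a=False, p=True, y=False;
  a=False, p=True, y=True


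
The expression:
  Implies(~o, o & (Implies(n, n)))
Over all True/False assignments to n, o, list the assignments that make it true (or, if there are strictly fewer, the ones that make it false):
is true only for:
  n=False, o=True;
  n=True, o=True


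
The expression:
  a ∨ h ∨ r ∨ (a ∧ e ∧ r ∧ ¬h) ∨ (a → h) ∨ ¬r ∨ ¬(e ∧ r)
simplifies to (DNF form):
True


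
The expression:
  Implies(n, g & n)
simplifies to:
g | ~n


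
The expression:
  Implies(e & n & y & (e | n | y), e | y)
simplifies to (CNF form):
True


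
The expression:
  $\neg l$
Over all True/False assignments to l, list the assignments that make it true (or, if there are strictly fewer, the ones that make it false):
is true only for:
  l=False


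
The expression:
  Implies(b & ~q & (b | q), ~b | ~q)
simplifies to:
True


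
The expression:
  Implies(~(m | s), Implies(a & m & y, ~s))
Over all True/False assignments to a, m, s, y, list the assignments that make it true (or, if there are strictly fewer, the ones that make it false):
is always true.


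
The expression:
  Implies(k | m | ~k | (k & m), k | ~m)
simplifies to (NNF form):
k | ~m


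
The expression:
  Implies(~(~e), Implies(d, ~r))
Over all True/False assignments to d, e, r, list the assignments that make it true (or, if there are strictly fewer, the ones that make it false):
is false only for:
  d=True, e=True, r=True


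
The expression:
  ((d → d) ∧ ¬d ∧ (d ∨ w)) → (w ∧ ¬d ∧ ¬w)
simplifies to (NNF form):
d ∨ ¬w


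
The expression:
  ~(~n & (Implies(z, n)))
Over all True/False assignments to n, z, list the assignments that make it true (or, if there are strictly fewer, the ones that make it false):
is false only for:
  n=False, z=False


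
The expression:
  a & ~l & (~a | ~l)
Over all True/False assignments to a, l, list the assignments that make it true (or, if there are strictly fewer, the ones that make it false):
is true only for:
  a=True, l=False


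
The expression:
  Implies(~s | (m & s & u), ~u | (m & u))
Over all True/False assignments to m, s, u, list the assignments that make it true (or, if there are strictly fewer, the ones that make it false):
is false only for:
  m=False, s=False, u=True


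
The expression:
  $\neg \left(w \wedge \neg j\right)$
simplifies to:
$j \vee \neg w$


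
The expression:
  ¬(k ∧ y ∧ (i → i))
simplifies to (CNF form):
¬k ∨ ¬y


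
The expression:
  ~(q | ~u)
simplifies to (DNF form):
u & ~q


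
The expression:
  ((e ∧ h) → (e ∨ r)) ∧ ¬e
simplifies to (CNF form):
¬e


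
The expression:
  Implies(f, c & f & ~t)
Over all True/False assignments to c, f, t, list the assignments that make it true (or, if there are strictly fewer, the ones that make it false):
is false only for:
  c=False, f=True, t=False;
  c=False, f=True, t=True;
  c=True, f=True, t=True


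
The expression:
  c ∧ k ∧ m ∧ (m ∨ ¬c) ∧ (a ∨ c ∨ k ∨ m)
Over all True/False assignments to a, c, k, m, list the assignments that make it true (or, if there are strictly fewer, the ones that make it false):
is true only for:
  a=False, c=True, k=True, m=True;
  a=True, c=True, k=True, m=True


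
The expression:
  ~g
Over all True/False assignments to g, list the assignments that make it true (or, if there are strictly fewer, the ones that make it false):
is true only for:
  g=False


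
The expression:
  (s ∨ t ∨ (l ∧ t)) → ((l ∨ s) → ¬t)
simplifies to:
(¬l ∧ ¬s) ∨ ¬t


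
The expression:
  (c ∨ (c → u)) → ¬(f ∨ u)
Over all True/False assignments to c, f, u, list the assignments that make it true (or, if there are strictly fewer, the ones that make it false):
is true only for:
  c=False, f=False, u=False;
  c=True, f=False, u=False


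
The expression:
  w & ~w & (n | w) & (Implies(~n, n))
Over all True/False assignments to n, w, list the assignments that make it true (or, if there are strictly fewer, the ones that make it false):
is never true.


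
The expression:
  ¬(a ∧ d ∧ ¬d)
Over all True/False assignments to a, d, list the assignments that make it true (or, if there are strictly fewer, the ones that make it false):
is always true.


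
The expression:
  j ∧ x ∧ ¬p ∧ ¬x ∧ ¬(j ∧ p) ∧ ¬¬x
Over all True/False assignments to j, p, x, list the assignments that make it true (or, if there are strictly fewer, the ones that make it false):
is never true.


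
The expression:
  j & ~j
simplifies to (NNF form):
False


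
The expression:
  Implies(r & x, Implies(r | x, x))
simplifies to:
True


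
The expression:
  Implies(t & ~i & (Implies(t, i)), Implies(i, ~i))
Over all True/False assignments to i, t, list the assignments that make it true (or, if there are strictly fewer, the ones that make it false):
is always true.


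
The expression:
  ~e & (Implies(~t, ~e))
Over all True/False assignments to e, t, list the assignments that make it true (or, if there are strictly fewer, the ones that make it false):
is true only for:
  e=False, t=False;
  e=False, t=True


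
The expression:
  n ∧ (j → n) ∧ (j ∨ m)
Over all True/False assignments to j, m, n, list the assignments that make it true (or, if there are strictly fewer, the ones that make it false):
is true only for:
  j=False, m=True, n=True;
  j=True, m=False, n=True;
  j=True, m=True, n=True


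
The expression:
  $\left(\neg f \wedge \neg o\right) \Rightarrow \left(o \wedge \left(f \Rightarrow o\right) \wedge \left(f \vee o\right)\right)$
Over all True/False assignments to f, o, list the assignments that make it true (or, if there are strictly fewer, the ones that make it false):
is false only for:
  f=False, o=False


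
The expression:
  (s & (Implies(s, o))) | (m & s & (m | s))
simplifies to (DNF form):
(m & s) | (o & s)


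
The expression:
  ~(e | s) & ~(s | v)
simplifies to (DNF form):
~e & ~s & ~v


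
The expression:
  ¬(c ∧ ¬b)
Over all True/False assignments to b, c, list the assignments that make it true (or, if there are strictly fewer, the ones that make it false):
is false only for:
  b=False, c=True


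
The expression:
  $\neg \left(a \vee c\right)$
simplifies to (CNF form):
$\neg a \wedge \neg c$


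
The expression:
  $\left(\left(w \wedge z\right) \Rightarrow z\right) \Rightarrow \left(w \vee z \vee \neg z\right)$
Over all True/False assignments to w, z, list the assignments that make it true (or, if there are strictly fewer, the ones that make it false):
is always true.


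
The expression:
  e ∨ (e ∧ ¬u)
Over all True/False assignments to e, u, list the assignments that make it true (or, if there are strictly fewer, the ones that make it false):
is true only for:
  e=True, u=False;
  e=True, u=True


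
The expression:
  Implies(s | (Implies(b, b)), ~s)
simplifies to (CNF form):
~s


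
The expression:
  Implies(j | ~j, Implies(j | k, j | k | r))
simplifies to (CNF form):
True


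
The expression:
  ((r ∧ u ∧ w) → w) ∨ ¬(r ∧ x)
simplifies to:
True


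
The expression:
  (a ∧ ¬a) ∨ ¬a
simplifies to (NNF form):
¬a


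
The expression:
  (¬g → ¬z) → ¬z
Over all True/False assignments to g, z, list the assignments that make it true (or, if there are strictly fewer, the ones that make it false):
is false only for:
  g=True, z=True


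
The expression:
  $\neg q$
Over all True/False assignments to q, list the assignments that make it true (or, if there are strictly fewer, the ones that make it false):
is true only for:
  q=False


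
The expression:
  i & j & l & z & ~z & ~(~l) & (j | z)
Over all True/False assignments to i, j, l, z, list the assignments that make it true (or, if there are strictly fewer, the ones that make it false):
is never true.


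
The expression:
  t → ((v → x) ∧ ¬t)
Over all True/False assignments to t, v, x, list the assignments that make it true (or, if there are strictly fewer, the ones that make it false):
is true only for:
  t=False, v=False, x=False;
  t=False, v=False, x=True;
  t=False, v=True, x=False;
  t=False, v=True, x=True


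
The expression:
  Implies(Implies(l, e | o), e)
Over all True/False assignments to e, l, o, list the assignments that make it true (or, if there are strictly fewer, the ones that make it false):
is false only for:
  e=False, l=False, o=False;
  e=False, l=False, o=True;
  e=False, l=True, o=True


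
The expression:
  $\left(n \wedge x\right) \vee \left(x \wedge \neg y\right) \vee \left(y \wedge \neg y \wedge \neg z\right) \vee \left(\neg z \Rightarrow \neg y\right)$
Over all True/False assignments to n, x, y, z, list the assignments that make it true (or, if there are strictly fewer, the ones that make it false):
is false only for:
  n=False, x=False, y=True, z=False;
  n=False, x=True, y=True, z=False;
  n=True, x=False, y=True, z=False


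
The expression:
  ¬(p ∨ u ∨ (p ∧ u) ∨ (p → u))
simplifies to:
False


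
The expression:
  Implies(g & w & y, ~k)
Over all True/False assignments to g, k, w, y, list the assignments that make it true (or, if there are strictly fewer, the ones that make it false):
is false only for:
  g=True, k=True, w=True, y=True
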